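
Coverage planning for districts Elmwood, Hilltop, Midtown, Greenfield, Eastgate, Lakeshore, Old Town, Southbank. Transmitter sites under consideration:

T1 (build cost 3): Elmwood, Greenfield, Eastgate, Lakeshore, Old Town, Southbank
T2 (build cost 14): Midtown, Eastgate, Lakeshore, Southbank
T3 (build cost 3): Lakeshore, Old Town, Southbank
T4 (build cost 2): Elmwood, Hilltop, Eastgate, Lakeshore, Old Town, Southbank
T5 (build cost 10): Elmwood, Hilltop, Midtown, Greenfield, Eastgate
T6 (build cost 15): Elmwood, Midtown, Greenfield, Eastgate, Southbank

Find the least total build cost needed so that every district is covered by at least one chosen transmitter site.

12

T4, T5 cover every district at build cost 2 + 10 = 12.
Any cover uses at least 2 transmitter sites; among all covering selections none totals below 12.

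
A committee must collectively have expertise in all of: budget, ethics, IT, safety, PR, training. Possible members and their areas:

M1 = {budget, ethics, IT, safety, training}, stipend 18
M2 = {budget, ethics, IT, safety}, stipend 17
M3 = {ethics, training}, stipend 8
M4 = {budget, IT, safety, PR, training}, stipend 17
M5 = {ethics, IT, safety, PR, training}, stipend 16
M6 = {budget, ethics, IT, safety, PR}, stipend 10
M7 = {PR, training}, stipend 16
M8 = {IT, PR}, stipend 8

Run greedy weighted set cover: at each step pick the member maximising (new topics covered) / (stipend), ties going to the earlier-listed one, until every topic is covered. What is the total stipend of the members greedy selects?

Pick 1: M6 adds 5 new (budget, ethics, IT, safety, PR) at stipend 10 (ratio 5/10).
Pick 2: M3 adds 1 new (training) at stipend 8 (ratio 1/8).
Greedy total stipend: 10 + 8 = 18.

18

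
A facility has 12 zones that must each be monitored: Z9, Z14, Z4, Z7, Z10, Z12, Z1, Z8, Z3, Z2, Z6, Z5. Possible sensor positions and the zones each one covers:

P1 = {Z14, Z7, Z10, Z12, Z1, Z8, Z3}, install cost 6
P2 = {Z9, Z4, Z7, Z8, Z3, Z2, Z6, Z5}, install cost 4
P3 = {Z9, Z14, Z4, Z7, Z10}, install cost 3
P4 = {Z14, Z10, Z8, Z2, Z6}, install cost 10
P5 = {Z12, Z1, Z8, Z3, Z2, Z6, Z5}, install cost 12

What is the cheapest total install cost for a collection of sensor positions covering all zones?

P1, P2 cover every zone at install cost 6 + 4 = 10.
Any cover uses at least 2 sensor positions; among all covering selections none totals below 10.

10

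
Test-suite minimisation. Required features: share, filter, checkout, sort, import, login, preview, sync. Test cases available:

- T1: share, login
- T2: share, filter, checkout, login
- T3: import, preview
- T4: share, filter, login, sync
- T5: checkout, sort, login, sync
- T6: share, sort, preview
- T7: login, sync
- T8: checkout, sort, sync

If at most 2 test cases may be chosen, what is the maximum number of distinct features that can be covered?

6

Choosing T2, T3 covers {share, filter, checkout, import, login, preview} — 6 features.
No choice of 2 test cases does better; here sort, sync are left uncovered.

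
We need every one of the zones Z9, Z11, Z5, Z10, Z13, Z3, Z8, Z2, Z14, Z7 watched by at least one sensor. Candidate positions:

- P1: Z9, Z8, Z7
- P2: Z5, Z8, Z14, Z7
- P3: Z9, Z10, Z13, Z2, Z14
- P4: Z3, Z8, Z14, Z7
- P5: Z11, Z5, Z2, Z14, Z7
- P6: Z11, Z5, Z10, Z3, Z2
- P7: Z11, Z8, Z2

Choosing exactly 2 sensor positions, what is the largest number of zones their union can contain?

8

Choosing P1, P6 covers {Z9, Z11, Z5, Z10, Z3, Z8, Z2, Z7} — 8 zones.
No choice of 2 sensor positions does better; here Z13, Z14 are left uncovered.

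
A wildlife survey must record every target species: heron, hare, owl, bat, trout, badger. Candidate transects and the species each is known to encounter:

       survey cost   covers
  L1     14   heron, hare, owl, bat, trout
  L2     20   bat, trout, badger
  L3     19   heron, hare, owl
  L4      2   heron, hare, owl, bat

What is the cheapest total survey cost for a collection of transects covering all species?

22

L2, L4 cover every species at survey cost 20 + 2 = 22.
Any cover uses at least 2 transects; among all covering selections none totals below 22.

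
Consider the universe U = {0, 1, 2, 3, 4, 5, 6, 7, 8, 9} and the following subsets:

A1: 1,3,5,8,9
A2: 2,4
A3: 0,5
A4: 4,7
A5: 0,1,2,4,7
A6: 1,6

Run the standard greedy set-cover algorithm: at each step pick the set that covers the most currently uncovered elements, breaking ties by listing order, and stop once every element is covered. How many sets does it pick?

Pick 1: A1 covers 5 new elements (1, 3, 5, 8, 9).
Pick 2: A5 covers 4 new elements (0, 2, 4, 7).
Pick 3: A6 covers 1 new elements (6).
Greedy uses 3 sets.

3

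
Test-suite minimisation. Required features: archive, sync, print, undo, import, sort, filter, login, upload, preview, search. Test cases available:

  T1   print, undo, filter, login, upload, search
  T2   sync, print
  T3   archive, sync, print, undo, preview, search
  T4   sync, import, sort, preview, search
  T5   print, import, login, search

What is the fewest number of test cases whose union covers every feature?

3

T1, T3, T4 together cover {archive, sync, print, undo, import, sort, filter, login, upload, preview, search} — every feature.
No 2 of the 5 test cases cover everything (all 10 pairs fall short), so 3 is minimum.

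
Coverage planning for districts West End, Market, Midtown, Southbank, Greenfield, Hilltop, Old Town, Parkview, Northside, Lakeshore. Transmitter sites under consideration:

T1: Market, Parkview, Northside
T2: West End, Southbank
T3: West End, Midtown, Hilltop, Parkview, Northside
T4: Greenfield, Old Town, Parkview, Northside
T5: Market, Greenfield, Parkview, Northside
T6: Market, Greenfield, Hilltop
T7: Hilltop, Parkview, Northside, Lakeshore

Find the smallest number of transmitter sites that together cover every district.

T1, T2, T3, T4, T7 together cover {West End, Market, Midtown, Southbank, Greenfield, Hilltop, Old Town, Parkview, Northside, Lakeshore} — every district.
No 4 of the 7 transmitter sites cover everything (all 35 size-4 selections fall short), so 5 is minimum.

5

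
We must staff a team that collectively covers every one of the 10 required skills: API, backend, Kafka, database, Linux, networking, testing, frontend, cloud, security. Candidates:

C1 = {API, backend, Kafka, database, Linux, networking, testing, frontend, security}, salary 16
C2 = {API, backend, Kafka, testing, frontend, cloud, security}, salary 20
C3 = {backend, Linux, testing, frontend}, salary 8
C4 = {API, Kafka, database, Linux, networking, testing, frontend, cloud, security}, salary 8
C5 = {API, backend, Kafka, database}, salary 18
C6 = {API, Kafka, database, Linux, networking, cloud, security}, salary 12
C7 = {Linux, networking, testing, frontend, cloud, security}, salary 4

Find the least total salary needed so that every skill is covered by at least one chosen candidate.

16

C3, C4 cover every skill at salary 8 + 8 = 16.
Any cover uses at least 2 candidates; among all covering selections none totals below 16.
Greedy by coverage-per-salary would pick C7, C4, C3 for 20 — worse than the optimum 16.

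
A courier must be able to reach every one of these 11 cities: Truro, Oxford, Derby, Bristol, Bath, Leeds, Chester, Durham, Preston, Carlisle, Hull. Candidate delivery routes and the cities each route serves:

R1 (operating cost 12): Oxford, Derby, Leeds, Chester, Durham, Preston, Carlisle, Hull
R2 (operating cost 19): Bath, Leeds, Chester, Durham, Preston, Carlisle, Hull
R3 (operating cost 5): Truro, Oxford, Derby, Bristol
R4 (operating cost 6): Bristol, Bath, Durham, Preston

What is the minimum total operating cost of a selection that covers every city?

R1, R3, R4 cover every city at operating cost 12 + 5 + 6 = 23.
Any cover uses at least 2 routes; among all covering selections none totals below 23.

23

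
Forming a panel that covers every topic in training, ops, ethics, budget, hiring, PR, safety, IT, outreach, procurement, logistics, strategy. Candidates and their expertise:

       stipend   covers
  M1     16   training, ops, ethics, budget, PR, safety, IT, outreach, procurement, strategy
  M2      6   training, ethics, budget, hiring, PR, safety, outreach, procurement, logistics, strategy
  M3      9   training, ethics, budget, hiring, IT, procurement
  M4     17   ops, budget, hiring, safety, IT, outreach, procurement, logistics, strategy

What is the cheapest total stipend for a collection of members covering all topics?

22

M1, M2 cover every topic at stipend 16 + 6 = 22.
Any cover uses at least 2 members; among all covering selections none totals below 22.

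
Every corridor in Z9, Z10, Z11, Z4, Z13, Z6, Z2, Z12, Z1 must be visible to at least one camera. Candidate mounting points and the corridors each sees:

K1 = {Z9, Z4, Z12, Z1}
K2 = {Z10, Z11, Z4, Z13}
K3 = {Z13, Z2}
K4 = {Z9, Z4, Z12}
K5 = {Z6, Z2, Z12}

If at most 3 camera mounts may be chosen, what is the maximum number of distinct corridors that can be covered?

9

Choosing K1, K2, K5 covers {Z9, Z10, Z11, Z4, Z13, Z6, Z2, Z12, Z1} — 9 corridors.
That is all 9 corridors.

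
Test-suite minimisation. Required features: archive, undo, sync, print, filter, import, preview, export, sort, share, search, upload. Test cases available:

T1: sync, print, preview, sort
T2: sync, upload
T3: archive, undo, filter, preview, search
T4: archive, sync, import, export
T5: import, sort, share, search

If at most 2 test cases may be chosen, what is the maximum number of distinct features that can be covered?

Choosing T1, T3 covers {archive, undo, sync, print, filter, preview, sort, search} — 8 features.
No choice of 2 test cases does better; here import, export, share, upload are left uncovered.

8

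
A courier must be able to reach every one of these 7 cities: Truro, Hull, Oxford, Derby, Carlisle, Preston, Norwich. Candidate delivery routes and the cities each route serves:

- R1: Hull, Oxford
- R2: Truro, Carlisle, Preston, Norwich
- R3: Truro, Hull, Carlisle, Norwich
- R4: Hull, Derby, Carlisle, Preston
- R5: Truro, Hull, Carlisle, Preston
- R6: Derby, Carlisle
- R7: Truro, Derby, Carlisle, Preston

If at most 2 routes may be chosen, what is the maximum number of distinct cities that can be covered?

6

Choosing R1, R2 covers {Truro, Hull, Oxford, Carlisle, Preston, Norwich} — 6 cities.
No choice of 2 routes does better; here Derby is left uncovered.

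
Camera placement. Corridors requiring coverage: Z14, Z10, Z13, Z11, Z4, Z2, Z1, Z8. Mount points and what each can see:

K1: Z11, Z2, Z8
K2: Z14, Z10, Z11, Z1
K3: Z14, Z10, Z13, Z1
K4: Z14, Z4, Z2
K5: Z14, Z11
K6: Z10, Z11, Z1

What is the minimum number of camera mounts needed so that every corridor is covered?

K1, K3, K4 together cover {Z14, Z10, Z13, Z11, Z4, Z2, Z1, Z8} — every corridor.
No 2 of the 6 camera mounts cover everything (all 15 pairs fall short), so 3 is minimum.
Greedy (largest uncovered first) would take K2, K1, K3, K4 — 4 camera mounts — but 3 suffice.

3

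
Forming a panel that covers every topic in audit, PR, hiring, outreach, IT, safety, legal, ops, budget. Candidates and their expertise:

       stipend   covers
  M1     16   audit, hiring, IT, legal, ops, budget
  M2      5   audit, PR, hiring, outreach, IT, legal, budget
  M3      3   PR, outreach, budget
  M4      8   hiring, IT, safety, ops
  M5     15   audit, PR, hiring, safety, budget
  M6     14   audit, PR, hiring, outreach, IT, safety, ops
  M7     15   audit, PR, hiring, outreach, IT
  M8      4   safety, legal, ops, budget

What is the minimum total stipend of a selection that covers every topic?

M2, M8 cover every topic at stipend 5 + 4 = 9.
Any cover uses at least 2 members; among all covering selections none totals below 9.

9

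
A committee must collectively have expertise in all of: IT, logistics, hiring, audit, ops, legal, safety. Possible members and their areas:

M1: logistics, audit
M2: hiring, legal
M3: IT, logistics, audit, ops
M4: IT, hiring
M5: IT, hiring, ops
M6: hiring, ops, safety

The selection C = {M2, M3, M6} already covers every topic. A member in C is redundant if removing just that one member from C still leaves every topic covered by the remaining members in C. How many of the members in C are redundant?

0

Drop M2: legal uncovered — not redundant.
Drop M3: IT, logistics, audit uncovered — not redundant.
Drop M6: safety uncovered — not redundant.
None of the members in C is redundant.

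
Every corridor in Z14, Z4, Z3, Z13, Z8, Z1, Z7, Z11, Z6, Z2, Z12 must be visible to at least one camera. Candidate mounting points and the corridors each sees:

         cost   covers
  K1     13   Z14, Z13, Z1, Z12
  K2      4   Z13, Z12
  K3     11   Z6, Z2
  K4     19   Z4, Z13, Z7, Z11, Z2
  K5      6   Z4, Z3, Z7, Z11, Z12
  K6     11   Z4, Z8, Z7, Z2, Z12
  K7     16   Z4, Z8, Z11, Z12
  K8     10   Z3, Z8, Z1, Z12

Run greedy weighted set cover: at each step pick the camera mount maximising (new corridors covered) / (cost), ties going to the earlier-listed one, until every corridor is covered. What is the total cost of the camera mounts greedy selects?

Pick 1: K5 adds 5 new (Z4, Z3, Z7, Z11, Z12) at cost 6 (ratio 5/6).
Pick 2: K2 adds 1 new (Z13) at cost 4 (ratio 1/4).
Pick 3: K8 adds 2 new (Z8, Z1) at cost 10 (ratio 2/10).
Pick 4: K3 adds 2 new (Z6, Z2) at cost 11 (ratio 2/11).
Pick 5: K1 adds 1 new (Z14) at cost 13 (ratio 1/13).
Greedy total cost: 6 + 4 + 10 + 11 + 13 = 44. (The true optimum is 40, so greedy overshoots here.)

44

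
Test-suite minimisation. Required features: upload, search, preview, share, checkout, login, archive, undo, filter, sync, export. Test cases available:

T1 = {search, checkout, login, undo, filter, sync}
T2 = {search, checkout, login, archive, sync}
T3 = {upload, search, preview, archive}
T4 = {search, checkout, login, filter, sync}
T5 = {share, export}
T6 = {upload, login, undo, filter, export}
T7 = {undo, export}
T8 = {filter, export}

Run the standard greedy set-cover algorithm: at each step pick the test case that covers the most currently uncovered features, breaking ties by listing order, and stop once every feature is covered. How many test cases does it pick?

Pick 1: T1 covers 6 new features (search, checkout, login, undo, filter, sync).
Pick 2: T3 covers 3 new features (upload, preview, archive).
Pick 3: T5 covers 2 new features (share, export).
Greedy uses 3 test cases.

3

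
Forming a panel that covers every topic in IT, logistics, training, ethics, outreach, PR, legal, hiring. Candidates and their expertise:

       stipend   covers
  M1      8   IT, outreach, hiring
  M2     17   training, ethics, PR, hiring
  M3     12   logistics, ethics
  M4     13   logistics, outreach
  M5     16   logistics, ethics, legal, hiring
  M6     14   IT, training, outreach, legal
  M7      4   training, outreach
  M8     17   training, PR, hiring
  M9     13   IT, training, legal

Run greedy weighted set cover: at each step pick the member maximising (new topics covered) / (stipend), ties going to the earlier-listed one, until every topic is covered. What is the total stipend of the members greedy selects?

Pick 1: M7 adds 2 new (training, outreach) at stipend 4 (ratio 2/4).
Pick 2: M1 adds 2 new (IT, hiring) at stipend 8 (ratio 2/8).
Pick 3: M5 adds 3 new (logistics, ethics, legal) at stipend 16 (ratio 3/16).
Pick 4: M2 adds 1 new (PR) at stipend 17 (ratio 1/17).
Greedy total stipend: 4 + 8 + 16 + 17 = 45. (The true optimum is 41, so greedy overshoots here.)

45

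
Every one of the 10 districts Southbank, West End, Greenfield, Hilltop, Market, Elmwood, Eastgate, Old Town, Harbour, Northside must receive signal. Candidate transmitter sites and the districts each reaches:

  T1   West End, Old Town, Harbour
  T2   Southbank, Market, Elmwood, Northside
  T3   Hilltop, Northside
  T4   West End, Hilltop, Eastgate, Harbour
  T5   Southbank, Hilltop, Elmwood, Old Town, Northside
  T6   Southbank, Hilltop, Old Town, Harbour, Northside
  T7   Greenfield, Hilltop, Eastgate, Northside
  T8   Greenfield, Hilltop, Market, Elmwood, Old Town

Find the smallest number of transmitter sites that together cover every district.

3

T1, T2, T7 together cover {Southbank, West End, Greenfield, Hilltop, Market, Elmwood, Eastgate, Old Town, Harbour, Northside} — every district.
No 2 of the 8 transmitter sites cover everything (all 28 pairs fall short), so 3 is minimum.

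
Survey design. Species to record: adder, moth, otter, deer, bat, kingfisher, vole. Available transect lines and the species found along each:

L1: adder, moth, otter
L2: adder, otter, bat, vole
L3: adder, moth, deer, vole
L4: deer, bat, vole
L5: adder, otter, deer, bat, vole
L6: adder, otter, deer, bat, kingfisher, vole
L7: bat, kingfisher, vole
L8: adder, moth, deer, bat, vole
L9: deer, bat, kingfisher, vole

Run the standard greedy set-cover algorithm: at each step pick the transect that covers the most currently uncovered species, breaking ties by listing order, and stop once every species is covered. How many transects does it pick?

2

Pick 1: L6 covers 6 new species (adder, otter, deer, bat, kingfisher, vole).
Pick 2: L1 covers 1 new species (moth).
Greedy uses 2 transects.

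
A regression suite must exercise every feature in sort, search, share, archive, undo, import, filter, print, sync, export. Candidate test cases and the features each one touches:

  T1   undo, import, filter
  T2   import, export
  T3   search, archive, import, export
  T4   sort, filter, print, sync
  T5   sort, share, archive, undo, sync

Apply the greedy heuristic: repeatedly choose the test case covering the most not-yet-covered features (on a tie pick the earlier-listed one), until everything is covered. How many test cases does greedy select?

3

Pick 1: T5 covers 5 new features (sort, share, archive, undo, sync).
Pick 2: T3 covers 3 new features (search, import, export).
Pick 3: T4 covers 2 new features (filter, print).
Greedy uses 3 test cases.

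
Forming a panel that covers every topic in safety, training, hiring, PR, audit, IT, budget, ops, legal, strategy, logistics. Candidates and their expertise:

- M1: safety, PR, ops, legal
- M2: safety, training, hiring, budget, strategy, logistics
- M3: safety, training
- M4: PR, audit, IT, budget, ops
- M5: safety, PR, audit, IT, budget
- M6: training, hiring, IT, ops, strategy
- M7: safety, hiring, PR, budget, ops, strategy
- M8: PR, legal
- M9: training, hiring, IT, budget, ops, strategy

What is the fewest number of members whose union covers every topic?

M1, M2, M4 together cover {safety, training, hiring, PR, audit, IT, budget, ops, legal, strategy, logistics} — every topic.
No 2 of the 9 members cover everything (all 36 pairs fall short), so 3 is minimum.

3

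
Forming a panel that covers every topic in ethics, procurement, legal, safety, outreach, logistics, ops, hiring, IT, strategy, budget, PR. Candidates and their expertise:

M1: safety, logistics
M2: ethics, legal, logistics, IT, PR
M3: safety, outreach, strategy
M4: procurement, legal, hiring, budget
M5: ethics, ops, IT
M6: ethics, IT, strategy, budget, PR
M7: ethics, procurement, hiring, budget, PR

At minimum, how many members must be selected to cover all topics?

M2, M3, M4, M5 together cover {ethics, procurement, legal, safety, outreach, logistics, ops, hiring, IT, strategy, budget, PR} — every topic.
No 3 of the 7 members cover everything (all 35 triples fall short), so 4 is minimum.

4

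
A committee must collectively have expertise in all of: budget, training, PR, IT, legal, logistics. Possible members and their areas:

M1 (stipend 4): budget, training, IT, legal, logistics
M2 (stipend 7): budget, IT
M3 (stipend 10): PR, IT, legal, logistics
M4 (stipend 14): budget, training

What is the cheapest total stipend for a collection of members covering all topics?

14

M1, M3 cover every topic at stipend 4 + 10 = 14.
Any cover uses at least 2 members; among all covering selections none totals below 14.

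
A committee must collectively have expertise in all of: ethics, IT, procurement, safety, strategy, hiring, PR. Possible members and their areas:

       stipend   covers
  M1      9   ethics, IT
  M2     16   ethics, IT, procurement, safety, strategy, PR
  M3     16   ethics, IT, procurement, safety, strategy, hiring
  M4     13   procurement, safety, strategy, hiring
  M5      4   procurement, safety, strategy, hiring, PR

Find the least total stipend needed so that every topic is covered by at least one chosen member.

13

M1, M5 cover every topic at stipend 9 + 4 = 13.
Any cover uses at least 2 members; among all covering selections none totals below 13.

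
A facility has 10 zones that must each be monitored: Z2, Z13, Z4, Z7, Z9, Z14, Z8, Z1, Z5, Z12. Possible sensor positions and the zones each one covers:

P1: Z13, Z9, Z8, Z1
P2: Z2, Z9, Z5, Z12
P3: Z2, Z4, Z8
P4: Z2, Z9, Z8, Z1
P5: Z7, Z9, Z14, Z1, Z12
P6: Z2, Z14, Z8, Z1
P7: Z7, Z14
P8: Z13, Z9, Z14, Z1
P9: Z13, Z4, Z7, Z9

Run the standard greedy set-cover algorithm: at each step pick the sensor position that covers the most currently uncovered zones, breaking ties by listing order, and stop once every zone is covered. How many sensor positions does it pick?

Pick 1: P5 covers 5 new zones (Z7, Z9, Z14, Z1, Z12).
Pick 2: P3 covers 3 new zones (Z2, Z4, Z8).
Pick 3: P1 covers 1 new zones (Z13).
Pick 4: P2 covers 1 new zones (Z5).
Greedy uses 4 sensor positions. (The true minimum is 3.)

4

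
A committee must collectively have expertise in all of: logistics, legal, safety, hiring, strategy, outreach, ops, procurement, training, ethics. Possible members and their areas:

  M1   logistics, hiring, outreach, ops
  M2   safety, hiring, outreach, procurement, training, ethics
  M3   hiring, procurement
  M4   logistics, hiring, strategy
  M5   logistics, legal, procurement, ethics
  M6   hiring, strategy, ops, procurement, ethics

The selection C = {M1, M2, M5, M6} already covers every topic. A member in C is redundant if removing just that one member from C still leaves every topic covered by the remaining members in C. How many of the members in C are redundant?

1

Drop M1: the rest still cover every topic — redundant.
Drop M2: safety, training uncovered — not redundant.
Drop M5: legal uncovered — not redundant.
Drop M6: strategy uncovered — not redundant.
1 redundant: M1.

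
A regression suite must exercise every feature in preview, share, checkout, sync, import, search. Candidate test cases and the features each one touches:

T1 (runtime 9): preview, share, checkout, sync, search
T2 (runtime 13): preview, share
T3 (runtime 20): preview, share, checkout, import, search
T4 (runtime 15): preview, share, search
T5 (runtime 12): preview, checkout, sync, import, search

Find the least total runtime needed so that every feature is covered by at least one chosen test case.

T1, T5 cover every feature at runtime 9 + 12 = 21.
Any cover uses at least 2 test cases; among all covering selections none totals below 21.

21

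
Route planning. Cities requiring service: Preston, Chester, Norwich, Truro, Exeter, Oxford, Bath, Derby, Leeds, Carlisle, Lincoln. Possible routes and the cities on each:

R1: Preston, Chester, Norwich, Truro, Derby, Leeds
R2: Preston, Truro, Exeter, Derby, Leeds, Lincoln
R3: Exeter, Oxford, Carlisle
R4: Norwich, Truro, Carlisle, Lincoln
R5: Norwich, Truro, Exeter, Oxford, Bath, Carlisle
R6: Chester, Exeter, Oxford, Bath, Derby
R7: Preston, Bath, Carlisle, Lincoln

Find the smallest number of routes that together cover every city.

3

R1, R2, R5 together cover {Preston, Chester, Norwich, Truro, Exeter, Oxford, Bath, Derby, Leeds, Carlisle, Lincoln} — every city.
No 2 of the 7 routes cover everything (all 21 pairs fall short), so 3 is minimum.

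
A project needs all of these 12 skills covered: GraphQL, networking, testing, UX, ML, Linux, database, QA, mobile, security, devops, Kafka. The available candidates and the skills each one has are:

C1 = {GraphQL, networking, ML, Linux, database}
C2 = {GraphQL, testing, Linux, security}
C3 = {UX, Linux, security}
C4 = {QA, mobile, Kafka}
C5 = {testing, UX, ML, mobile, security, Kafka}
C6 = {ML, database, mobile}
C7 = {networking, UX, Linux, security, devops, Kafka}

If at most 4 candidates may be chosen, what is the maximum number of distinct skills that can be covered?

12

Choosing C1, C2, C4, C7 covers {GraphQL, networking, testing, UX, ML, Linux, database, QA, mobile, security, devops, Kafka} — 12 skills.
That is all 12 skills.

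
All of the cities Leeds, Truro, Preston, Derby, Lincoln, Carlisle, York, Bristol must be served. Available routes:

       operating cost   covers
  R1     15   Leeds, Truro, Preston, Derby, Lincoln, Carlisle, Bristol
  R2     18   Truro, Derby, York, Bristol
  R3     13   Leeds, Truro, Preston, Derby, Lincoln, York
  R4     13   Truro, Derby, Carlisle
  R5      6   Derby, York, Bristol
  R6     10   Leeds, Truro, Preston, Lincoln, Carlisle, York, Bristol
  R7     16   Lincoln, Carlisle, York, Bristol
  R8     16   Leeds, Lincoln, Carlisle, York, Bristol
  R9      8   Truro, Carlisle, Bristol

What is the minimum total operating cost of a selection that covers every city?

R5, R6 cover every city at operating cost 6 + 10 = 16.
Any cover uses at least 2 routes; among all covering selections none totals below 16.

16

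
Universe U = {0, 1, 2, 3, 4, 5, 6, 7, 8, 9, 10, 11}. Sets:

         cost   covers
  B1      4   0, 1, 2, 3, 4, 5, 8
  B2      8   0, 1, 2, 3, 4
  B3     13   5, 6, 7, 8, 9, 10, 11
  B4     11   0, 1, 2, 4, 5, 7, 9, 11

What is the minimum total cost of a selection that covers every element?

B1, B3 cover every element at cost 4 + 13 = 17.
Any cover uses at least 2 sets; among all covering selections none totals below 17.

17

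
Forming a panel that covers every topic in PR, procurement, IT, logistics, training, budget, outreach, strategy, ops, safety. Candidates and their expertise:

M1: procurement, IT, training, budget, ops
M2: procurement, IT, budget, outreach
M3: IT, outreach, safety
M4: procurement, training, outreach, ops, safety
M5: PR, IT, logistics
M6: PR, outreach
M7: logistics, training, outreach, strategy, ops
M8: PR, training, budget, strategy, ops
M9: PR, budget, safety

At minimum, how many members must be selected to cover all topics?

3

M1, M7, M9 together cover {PR, procurement, IT, logistics, training, budget, outreach, strategy, ops, safety} — every topic.
No 2 of the 9 members cover everything (all 36 pairs fall short), so 3 is minimum.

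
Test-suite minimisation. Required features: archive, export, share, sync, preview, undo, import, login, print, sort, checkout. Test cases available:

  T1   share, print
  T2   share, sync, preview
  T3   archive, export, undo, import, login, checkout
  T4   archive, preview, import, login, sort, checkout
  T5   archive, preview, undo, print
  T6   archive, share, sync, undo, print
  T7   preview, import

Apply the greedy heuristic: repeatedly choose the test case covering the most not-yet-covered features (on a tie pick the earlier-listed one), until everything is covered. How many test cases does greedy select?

4

Pick 1: T3 covers 6 new features (archive, export, undo, import, login, checkout).
Pick 2: T2 covers 3 new features (share, sync, preview).
Pick 3: T1 covers 1 new features (print).
Pick 4: T4 covers 1 new features (sort).
Greedy uses 4 test cases. (The true minimum is 3.)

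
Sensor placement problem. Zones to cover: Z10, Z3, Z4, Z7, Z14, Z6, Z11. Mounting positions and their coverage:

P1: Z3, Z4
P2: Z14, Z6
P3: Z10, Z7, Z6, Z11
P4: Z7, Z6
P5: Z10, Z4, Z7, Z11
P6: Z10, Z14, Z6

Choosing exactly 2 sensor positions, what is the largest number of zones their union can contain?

6

Choosing P1, P3 covers {Z10, Z3, Z4, Z7, Z6, Z11} — 6 zones.
No choice of 2 sensor positions does better; here Z14 is left uncovered.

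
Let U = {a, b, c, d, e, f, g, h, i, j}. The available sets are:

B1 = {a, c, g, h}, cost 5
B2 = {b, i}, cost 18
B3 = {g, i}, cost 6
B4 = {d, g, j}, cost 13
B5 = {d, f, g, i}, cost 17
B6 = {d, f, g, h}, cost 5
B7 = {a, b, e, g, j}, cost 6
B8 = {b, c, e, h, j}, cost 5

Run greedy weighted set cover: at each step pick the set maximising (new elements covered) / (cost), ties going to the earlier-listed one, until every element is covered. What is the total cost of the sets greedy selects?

21

Pick 1: B8 adds 5 new (b, c, e, h, j) at cost 5 (ratio 5/5).
Pick 2: B6 adds 3 new (d, f, g) at cost 5 (ratio 3/5).
Pick 3: B1 adds 1 new (a) at cost 5 (ratio 1/5).
Pick 4: B3 adds 1 new (i) at cost 6 (ratio 1/6).
Greedy total cost: 5 + 5 + 5 + 6 = 21.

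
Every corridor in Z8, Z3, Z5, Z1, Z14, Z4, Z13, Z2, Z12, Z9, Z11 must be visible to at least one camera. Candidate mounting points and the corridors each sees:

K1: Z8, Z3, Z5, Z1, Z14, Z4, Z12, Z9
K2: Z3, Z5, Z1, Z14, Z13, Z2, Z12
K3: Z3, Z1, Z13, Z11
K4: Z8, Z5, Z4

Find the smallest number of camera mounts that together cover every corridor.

3

K1, K2, K3 together cover {Z8, Z3, Z5, Z1, Z14, Z4, Z13, Z2, Z12, Z9, Z11} — every corridor.
No 2 of the 4 camera mounts cover everything (all 6 pairs fall short), so 3 is minimum.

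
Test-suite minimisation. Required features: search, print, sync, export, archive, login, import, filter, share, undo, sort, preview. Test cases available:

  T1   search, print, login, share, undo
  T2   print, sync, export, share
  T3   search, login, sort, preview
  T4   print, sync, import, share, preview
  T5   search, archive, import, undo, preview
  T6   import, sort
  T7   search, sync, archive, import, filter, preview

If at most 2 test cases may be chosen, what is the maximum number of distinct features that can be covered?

10

Choosing T1, T7 covers {search, print, sync, archive, login, import, filter, share, undo, preview} — 10 features.
No choice of 2 test cases does better; here export, sort are left uncovered.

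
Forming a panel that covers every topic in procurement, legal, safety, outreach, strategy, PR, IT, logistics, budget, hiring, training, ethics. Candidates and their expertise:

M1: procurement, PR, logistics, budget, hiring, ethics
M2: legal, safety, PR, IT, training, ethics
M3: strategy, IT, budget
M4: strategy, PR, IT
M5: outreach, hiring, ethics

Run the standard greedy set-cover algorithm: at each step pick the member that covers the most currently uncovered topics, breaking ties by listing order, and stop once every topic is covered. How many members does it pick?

4

Pick 1: M1 covers 6 new topics (procurement, PR, logistics, budget, hiring, ethics).
Pick 2: M2 covers 4 new topics (legal, safety, IT, training).
Pick 3: M3 covers 1 new topics (strategy).
Pick 4: M5 covers 1 new topics (outreach).
Greedy uses 4 members.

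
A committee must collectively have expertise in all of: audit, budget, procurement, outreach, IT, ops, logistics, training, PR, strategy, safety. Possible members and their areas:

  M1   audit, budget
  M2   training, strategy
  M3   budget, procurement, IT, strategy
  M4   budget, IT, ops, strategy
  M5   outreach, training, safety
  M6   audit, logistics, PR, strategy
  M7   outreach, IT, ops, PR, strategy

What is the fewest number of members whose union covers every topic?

M3, M4, M5, M6 together cover {audit, budget, procurement, outreach, IT, ops, logistics, training, PR, strategy, safety} — every topic.
No 3 of the 7 members cover everything (all 35 triples fall short), so 4 is minimum.
Greedy (largest uncovered first) would take M7, M1, M5, M3, M6 — 5 members — but 4 suffice.

4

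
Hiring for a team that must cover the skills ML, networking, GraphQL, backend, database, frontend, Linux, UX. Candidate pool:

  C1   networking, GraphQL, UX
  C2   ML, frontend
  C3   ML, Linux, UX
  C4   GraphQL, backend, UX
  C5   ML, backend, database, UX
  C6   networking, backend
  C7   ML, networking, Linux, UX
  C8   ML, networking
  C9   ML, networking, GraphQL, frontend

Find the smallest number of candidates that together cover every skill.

C3, C5, C9 together cover {ML, networking, GraphQL, backend, database, frontend, Linux, UX} — every skill.
No 2 of the 9 candidates cover everything (all 36 pairs fall short), so 3 is minimum.

3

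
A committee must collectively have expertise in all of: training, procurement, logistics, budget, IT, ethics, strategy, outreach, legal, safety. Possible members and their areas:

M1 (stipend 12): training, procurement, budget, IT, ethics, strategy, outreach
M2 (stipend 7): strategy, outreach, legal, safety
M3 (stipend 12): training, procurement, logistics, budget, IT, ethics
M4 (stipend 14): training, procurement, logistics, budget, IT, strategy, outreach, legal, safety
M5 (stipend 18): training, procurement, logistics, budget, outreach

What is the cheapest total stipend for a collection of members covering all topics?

19

M2, M3 cover every topic at stipend 7 + 12 = 19.
Any cover uses at least 2 members; among all covering selections none totals below 19.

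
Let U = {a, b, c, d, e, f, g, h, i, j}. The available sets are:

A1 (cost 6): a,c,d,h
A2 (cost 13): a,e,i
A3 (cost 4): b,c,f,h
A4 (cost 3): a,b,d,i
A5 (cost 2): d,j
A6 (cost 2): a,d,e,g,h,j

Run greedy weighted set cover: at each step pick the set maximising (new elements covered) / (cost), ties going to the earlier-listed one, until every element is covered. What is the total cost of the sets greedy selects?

9

Pick 1: A6 adds 6 new (a, d, e, g, h, j) at cost 2 (ratio 6/2).
Pick 2: A3 adds 3 new (b, c, f) at cost 4 (ratio 3/4).
Pick 3: A4 adds 1 new (i) at cost 3 (ratio 1/3).
Greedy total cost: 2 + 4 + 3 = 9.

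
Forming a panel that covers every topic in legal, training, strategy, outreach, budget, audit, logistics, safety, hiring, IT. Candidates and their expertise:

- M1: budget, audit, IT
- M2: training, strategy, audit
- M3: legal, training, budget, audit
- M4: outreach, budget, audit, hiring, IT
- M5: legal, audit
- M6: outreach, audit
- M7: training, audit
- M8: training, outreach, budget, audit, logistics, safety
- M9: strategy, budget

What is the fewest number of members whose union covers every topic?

M2, M3, M4, M8 together cover {legal, training, strategy, outreach, budget, audit, logistics, safety, hiring, IT} — every topic.
No 3 of the 9 members cover everything (all 84 triples fall short), so 4 is minimum.

4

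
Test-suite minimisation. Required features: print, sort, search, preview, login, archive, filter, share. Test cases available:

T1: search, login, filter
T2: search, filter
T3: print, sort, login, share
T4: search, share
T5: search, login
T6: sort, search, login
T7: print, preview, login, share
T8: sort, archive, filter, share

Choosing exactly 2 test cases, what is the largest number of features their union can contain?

7

Choosing T7, T8 covers {print, sort, preview, login, archive, filter, share} — 7 features.
No choice of 2 test cases does better; here search is left uncovered.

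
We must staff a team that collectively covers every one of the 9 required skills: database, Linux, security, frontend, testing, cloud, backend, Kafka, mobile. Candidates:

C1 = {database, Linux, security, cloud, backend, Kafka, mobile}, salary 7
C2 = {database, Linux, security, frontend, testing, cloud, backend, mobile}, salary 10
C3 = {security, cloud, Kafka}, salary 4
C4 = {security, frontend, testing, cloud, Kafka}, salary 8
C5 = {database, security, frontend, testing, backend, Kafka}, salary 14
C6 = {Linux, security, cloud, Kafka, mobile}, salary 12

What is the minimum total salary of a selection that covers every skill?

14

C2, C3 cover every skill at salary 10 + 4 = 14.
Any cover uses at least 2 candidates; among all covering selections none totals below 14.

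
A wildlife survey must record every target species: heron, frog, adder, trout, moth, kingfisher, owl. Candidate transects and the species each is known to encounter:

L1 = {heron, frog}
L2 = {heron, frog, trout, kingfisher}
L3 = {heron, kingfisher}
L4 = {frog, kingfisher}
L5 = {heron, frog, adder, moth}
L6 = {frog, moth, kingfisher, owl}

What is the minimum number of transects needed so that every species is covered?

L2, L5, L6 together cover {heron, frog, adder, trout, moth, kingfisher, owl} — every species.
No 2 of the 6 transects cover everything (all 15 pairs fall short), so 3 is minimum.

3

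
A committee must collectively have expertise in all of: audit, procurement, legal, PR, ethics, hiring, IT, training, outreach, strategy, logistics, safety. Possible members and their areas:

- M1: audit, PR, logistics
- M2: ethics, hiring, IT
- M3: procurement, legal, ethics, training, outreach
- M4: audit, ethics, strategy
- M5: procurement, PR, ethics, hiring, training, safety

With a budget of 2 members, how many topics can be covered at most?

8

Choosing M1, M3 covers {audit, procurement, legal, PR, ethics, training, outreach, logistics} — 8 topics.
No choice of 2 members does better; here hiring, IT, strategy, safety are left uncovered.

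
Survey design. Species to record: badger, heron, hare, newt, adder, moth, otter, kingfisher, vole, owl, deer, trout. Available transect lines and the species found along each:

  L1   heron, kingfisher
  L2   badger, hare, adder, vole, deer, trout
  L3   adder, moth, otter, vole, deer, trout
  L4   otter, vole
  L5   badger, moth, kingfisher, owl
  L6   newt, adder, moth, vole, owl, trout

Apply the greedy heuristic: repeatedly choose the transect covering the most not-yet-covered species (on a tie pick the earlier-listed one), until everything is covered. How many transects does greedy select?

5

Pick 1: L2 covers 6 new species (badger, hare, adder, vole, deer, trout).
Pick 2: L5 covers 3 new species (moth, kingfisher, owl).
Pick 3: L1 covers 1 new species (heron).
Pick 4: L3 covers 1 new species (otter).
Pick 5: L6 covers 1 new species (newt).
Greedy uses 5 transects. (The true minimum is 4.)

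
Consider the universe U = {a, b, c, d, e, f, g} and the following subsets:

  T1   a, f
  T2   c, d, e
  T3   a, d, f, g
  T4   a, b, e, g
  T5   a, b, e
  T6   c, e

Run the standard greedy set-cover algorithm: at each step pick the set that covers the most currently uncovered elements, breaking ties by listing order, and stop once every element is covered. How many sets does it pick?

Pick 1: T3 covers 4 new elements (a, d, f, g).
Pick 2: T2 covers 2 new elements (c, e).
Pick 3: T4 covers 1 new elements (b).
Greedy uses 3 sets.

3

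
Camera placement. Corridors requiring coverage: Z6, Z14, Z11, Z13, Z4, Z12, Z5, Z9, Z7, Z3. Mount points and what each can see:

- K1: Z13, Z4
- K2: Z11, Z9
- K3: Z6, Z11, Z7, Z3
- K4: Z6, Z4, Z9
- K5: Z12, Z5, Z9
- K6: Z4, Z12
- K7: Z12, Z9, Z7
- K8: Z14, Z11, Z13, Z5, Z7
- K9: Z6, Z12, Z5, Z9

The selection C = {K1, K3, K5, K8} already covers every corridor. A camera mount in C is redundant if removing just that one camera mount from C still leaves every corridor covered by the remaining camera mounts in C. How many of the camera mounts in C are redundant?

Drop K1: Z4 uncovered — not redundant.
Drop K3: Z6, Z3 uncovered — not redundant.
Drop K5: Z12, Z9 uncovered — not redundant.
Drop K8: Z14 uncovered — not redundant.
None of the camera mounts in C is redundant.

0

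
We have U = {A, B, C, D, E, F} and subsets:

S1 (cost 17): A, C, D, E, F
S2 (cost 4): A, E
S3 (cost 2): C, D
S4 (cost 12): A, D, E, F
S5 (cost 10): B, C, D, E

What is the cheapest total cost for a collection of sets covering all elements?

22

S4, S5 cover every element at cost 12 + 10 = 22.
Any cover uses at least 2 sets; among all covering selections none totals below 22.
Greedy by coverage-per-cost would pick S3, S2, S5, S4 for 28 — worse than the optimum 22.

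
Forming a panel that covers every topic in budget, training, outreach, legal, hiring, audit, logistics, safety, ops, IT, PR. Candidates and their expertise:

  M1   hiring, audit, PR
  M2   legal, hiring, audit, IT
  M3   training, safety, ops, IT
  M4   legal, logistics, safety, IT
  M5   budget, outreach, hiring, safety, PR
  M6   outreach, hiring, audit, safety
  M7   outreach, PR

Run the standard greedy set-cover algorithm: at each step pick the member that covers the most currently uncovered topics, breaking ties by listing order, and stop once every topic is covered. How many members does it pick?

4

Pick 1: M5 covers 5 new topics (budget, outreach, hiring, safety, PR).
Pick 2: M2 covers 3 new topics (legal, audit, IT).
Pick 3: M3 covers 2 new topics (training, ops).
Pick 4: M4 covers 1 new topics (logistics).
Greedy uses 4 members.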